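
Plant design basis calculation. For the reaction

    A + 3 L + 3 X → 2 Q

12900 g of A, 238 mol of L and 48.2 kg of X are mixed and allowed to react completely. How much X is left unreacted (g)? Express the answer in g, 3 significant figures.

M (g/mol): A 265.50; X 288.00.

n(A) = 12900 / 265.50 = 48.59 mol
n(L) = 238.0 mol
n(X) = 48.20×1000 / 288.00 = 167.4 mol
n/ν for A = 48.59/1 = 48.59
n/ν for L = 238.0/3 = 79.33
n/ν for X = 167.4/3 = 55.80
Smallest n/ν is A → limiting reagent.
X consumed = (3/1) × 48.59 = 145.8 mol
X remaining = 167.4 − 145.8 = 21.60 mol
mass = 21.60 × 288.00 = 6221 g

6220 g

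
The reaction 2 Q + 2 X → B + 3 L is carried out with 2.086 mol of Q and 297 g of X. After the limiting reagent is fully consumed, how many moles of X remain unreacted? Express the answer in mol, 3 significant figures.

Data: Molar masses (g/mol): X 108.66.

0.647 mol

n(Q) = 2.086 mol
n(X) = 297.0 / 108.66 = 2.733 mol
n/ν for Q = 2.086/2 = 1.043
n/ν for X = 2.733/2 = 1.367
Smallest n/ν is Q → limiting reagent.
X consumed = (2/2) × 2.086 = 2.086 mol
X remaining = 2.733 − 2.086 = 0.6470 mol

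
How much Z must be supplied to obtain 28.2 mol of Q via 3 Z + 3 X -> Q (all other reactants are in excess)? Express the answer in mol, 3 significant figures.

84.6 mol

n(Q) = 28.20 mol
n(Z) = (3/1) × 28.20 = 84.60 mol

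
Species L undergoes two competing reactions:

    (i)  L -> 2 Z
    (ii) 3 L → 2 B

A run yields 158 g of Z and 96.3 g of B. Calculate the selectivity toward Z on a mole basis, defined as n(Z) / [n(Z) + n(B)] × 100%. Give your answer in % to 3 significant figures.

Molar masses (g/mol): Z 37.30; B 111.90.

83.1 %

n(Z) = 158 / 37.30 = 4.236 mol
n(B) = 96.3 / 111.90 = 0.8606 mol
selectivity = 4.236/(4.236+0.8606) × 100 = 83.11 %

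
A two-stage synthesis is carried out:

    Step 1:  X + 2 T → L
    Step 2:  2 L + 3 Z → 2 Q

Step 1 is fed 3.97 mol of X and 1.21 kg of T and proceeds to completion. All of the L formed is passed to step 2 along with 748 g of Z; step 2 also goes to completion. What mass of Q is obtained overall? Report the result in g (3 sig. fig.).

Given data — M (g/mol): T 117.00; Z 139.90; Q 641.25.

2290 g

Step 1:
n(X) = 3.970 mol
n(T) = 1.210×1000 / 117.00 = 10.34 mol
n/ν for X = 3.970/1 = 3.970
n/ν for T = 10.34/2 = 5.170
Smallest n/ν is X → limiting reagent.
n(L) produced = (1/1) × 3.970 = 3.970 mol
Step 2:
n(L) available = 3.970 mol
n(Z) = 748.0 / 139.90 = 5.347 mol
n/ν for L = 3.970/2 = 1.985
n/ν for Z = 5.347/3 = 1.782
Smallest n/ν is Z → limiting reagent.
n(Q) = (2/3) × 5.347 = 3.565 mol
mass = 3.565 × 641.25 = 2286 g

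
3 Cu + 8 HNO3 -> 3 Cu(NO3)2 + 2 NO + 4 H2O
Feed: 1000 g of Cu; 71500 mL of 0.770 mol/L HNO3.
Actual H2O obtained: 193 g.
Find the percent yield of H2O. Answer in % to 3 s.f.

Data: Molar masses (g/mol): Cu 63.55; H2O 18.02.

n(Cu) = 1000 / 63.55 = 15.74 mol
n(HNO3) = 0.770 × 71500/1000 = 55.06 mol
n/ν for Cu = 15.74/3 = 5.247
n/ν for HNO3 = 55.06/8 = 6.883
Smallest n/ν is Cu → limiting reagent.
theoretical n(H2O) = (4/3) × 15.74 = 20.99 mol → 378.2 g
% yield = 193 / 378.2 × 100 = 51.03 %

51.0 %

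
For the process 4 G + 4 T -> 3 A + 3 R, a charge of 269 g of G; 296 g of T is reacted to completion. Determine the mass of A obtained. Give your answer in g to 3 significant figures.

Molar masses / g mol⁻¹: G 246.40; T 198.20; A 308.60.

253 g

n(G) = 269.0 / 246.40 = 1.092 mol
n(T) = 296.0 / 198.20 = 1.493 mol
n/ν → G: 0.2730, T: 0.3733; G is limiting.
n(A) = (3/4) × 1.092 = 0.8190 mol
mass = 0.8190 × 308.60 = 252.7 g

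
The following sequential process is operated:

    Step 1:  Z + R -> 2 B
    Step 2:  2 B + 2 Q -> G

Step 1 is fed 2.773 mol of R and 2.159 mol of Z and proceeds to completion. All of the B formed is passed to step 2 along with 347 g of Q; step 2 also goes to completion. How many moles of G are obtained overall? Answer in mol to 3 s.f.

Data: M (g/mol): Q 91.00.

1.91 mol

Step 1:
n(R) = 2.773 mol
n(Z) = 2.159 mol
n/ν for R = 2.773/1 = 2.773
n/ν for Z = 2.159/1 = 2.159
Smallest n/ν is Z → limiting reagent.
n(B) produced = (2/1) × 2.159 = 4.318 mol
Step 2:
n(B) available = 4.318 mol
n(Q) = 347.0 / 91.00 = 3.813 mol
n/ν for B = 4.318/2 = 2.159
n/ν for Q = 3.813/2 = 1.907
Smallest n/ν is Q → limiting reagent.
n(G) = (1/2) × 3.813 = 1.907 mol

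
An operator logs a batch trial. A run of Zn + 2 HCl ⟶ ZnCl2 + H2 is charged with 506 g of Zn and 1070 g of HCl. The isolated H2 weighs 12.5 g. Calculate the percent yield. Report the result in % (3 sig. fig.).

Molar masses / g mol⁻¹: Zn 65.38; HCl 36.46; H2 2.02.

80.0 %

n(Zn) = 506.0 / 65.38 = 7.739 mol
n(HCl) = 1070 / 36.46 = 29.35 mol
n/ν for Zn = 7.739/1 = 7.739
n/ν for HCl = 29.35/2 = 14.68
Smallest n/ν is Zn → limiting reagent.
theoretical n(H2) = (1/1) × 7.739 = 7.739 mol → 15.63 g
% yield = 12.5 / 15.63 × 100 = 79.97 %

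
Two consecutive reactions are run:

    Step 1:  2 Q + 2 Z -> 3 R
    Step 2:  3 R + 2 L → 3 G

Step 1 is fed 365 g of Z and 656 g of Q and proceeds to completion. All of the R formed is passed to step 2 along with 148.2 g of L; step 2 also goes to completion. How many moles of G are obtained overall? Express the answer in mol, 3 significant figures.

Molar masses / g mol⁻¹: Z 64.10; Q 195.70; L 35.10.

5.03 mol

Step 1:
n(Z) = 365.0 / 64.10 = 5.694 mol
n(Q) = 656.0 / 195.70 = 3.352 mol
n/ν → Z: 2.847, Q: 1.676; Q is limiting.
n(R) produced = (3/2) × 3.352 = 5.028 mol
Step 2:
n(R) available = 5.028 mol
n(L) = 148.2 / 35.10 = 4.222 mol
n/ν → R: 1.676, L: 2.111; R is limiting.
n(G) = (3/3) × 5.028 = 5.028 mol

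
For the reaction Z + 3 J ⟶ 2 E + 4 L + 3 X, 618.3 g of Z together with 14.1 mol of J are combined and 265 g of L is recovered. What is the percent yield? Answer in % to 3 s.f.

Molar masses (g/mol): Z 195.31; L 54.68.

38.3 %

n(Z) = 618.3 / 195.31 = 3.166 mol
n(J) = 14.10 mol
n/ν for Z = 3.166/1 = 3.166
n/ν for J = 14.10/3 = 4.700
Smallest n/ν is Z → limiting reagent.
theoretical n(L) = (4/1) × 3.166 = 12.66 mol → 692.2 g
% yield = 265 / 692.2 × 100 = 38.28 %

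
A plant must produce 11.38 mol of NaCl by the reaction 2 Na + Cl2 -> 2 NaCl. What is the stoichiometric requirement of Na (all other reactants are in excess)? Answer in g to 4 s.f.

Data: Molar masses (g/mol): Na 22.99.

261.6 g

n(NaCl) = 11.38 mol
n(Na) = (2/2) × 11.38 = 11.38 mol
mass = 11.38 × 22.99 = 261.6 g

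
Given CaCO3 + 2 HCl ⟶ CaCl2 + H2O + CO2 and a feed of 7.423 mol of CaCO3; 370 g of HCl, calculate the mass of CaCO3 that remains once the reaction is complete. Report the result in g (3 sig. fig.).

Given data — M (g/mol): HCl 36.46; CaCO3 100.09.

n(CaCO3) = 7.423 mol
n(HCl) = 370.0 / 36.46 = 10.15 mol
n/ν → CaCO3: 7.423, HCl: 5.075; HCl is limiting.
CaCO3 consumed = (1/2) × 10.15 = 5.075 mol
CaCO3 remaining = 7.423 − 5.075 = 2.348 mol
mass = 2.348 × 100.09 = 235.0 g

235 g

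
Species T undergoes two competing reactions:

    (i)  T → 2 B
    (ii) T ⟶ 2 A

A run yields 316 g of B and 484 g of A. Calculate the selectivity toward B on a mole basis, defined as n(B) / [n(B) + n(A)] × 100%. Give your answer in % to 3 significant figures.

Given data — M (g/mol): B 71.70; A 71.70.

n(B) = 316 / 71.70 = 4.407 mol
n(A) = 484 / 71.70 = 6.750 mol
selectivity = 4.407/(4.407+6.750) × 100 = 39.50 %

39.5 %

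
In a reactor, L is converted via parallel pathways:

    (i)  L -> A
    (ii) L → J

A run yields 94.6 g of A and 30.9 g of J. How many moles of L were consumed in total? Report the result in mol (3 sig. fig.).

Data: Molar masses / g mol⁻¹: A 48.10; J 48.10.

n(A) = 94.6 / 48.10 = 1.967 mol
n(J) = 30.9 / 48.10 = 0.6424 mol
n(L) via (i) = (1/1)×1.967 = 1.967 mol
n(L) via (ii) = (1/1)×0.6424 = 0.6424 mol
total n(L) = 1.967 + 0.6424 = 2.609 mol

2.61 mol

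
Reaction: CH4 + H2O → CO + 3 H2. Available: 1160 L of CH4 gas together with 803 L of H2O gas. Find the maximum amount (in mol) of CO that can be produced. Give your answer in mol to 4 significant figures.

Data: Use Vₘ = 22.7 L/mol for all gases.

35.37 mol

n(CH4) = 1160 / 22.7 = 51.10 mol
n(H2O) = 803.0 / 22.7 = 35.37 mol
n/ν → CH4: 51.10, H2O: 35.37; H2O is limiting.
n(CO) = (1/1) × 35.37 = 35.37 mol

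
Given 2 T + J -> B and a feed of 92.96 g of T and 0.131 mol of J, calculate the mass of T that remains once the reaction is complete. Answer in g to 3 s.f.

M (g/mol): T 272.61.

21.5 g

n(T) = 92.96 / 272.61 = 0.3410 mol
n(J) = 0.1310 mol
n/ν for T = 0.3410/2 = 0.1705
n/ν for J = 0.1310/1 = 0.1310
Smallest n/ν is J → limiting reagent.
T consumed = (2/1) × 0.1310 = 0.2620 mol
T remaining = 0.3410 − 0.2620 = 0.07900 mol
mass = 0.07900 × 272.61 = 21.54 g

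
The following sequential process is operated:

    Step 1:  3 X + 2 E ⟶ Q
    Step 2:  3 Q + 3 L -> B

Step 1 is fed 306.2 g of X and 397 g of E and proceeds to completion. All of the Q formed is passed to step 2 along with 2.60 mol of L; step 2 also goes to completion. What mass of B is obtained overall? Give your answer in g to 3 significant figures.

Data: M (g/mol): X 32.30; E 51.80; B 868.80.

Step 1:
n(X) = 306.2 / 32.30 = 9.480 mol
n(E) = 397.0 / 51.80 = 7.664 mol
n/ν → X: 3.160, E: 3.832; X is limiting.
n(Q) produced = (1/3) × 9.480 = 3.160 mol
Step 2:
n(Q) available = 3.160 mol
n(L) = 2.600 mol
n/ν → Q: 1.053, L: 0.8667; L is limiting.
n(B) = (1/3) × 2.600 = 0.8667 mol
mass = 0.8667 × 868.80 = 753.0 g

753 g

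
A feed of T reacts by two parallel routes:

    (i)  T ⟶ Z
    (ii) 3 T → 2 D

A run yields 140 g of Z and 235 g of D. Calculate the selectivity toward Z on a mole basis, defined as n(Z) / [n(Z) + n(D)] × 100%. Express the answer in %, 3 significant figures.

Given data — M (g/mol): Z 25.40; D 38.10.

47.2 %

n(Z) = 140 / 25.40 = 5.512 mol
n(D) = 235 / 38.10 = 6.168 mol
selectivity = 5.512/(5.512+6.168) × 100 = 47.19 %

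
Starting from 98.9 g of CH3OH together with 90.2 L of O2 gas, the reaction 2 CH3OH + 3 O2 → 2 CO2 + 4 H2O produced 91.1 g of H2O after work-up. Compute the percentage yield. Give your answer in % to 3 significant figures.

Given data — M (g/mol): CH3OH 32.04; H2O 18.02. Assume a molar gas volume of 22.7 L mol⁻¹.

n(CH3OH) = 98.90 / 32.04 = 3.087 mol
n(O2) = 90.20 / 22.7 = 3.974 mol
n/ν for CH3OH = 3.087/2 = 1.544
n/ν for O2 = 3.974/3 = 1.325
Smallest n/ν is O2 → limiting reagent.
theoretical n(H2O) = (4/3) × 3.974 = 5.299 mol → 95.49 g
% yield = 91.1 / 95.49 × 100 = 95.40 %

95.4 %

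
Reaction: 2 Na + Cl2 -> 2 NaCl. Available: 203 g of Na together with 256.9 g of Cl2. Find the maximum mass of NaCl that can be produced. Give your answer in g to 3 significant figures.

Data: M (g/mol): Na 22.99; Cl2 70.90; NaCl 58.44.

n(Na) = 203.0 / 22.99 = 8.830 mol
n(Cl2) = 256.9 / 70.90 = 3.623 mol
n/ν → Na: 4.415, Cl2: 3.623; Cl2 is limiting.
n(NaCl) = (2/1) × 3.623 = 7.246 mol
mass = 7.246 × 58.44 = 423.5 g

424 g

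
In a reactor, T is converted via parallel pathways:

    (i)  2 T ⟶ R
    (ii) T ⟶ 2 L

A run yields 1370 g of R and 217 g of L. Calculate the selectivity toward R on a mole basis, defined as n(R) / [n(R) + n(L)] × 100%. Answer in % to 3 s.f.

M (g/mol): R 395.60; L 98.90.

61.2 %

n(R) = 1370 / 395.60 = 3.463 mol
n(L) = 217 / 98.90 = 2.194 mol
selectivity = 3.463/(3.463+2.194) × 100 = 61.22 %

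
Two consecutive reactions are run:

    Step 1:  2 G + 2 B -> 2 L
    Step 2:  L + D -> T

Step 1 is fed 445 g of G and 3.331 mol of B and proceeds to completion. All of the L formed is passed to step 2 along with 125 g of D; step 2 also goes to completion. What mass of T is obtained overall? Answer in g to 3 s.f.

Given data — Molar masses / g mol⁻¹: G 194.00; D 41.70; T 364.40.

Step 1:
n(G) = 445.0 / 194.00 = 2.294 mol
n(B) = 3.331 mol
n/ν for G = 2.294/2 = 1.147
n/ν for B = 3.331/2 = 1.666
Smallest n/ν is G → limiting reagent.
n(L) produced = (2/2) × 2.294 = 2.294 mol
Step 2:
n(L) available = 2.294 mol
n(D) = 125.0 / 41.70 = 2.998 mol
n/ν for L = 2.294/1 = 2.294
n/ν for D = 2.998/1 = 2.998
Smallest n/ν is L → limiting reagent.
n(T) = (1/1) × 2.294 = 2.294 mol
mass = 2.294 × 364.40 = 835.9 g

836 g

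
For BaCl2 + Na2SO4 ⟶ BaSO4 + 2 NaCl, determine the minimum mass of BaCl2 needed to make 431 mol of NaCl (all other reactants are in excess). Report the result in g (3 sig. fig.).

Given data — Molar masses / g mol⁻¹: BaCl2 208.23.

44900 g

n(NaCl) = 431.0 mol
n(BaCl2) = (1/2) × 431.0 = 215.5 mol
mass = 215.5 × 208.23 = 44870 g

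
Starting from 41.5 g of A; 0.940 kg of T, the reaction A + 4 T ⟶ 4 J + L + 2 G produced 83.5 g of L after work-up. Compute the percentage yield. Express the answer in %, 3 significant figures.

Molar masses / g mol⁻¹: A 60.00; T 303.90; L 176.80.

68.3 %

n(A) = 41.50 / 60.00 = 0.6917 mol
n(T) = 0.9400×1000 / 303.90 = 3.093 mol
n/ν for A = 0.6917/1 = 0.6917
n/ν for T = 3.093/4 = 0.7733
Smallest n/ν is A → limiting reagent.
theoretical n(L) = (1/1) × 0.6917 = 0.6917 mol → 122.3 g
% yield = 83.5 / 122.3 × 100 = 68.27 %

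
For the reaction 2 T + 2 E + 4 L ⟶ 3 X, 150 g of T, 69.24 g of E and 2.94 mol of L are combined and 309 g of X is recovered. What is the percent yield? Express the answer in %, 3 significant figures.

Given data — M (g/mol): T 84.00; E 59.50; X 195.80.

90.4 %

n(T) = 150.0 / 84.00 = 1.786 mol
n(E) = 69.24 / 59.50 = 1.164 mol
n(L) = 2.940 mol
n/ν for T = 1.786/2 = 0.8930
n/ν for E = 1.164/2 = 0.5820
n/ν for L = 2.940/4 = 0.7350
Smallest n/ν is E → limiting reagent.
theoretical n(X) = (3/2) × 1.164 = 1.746 mol → 341.9 g
% yield = 309 / 341.9 × 100 = 90.38 %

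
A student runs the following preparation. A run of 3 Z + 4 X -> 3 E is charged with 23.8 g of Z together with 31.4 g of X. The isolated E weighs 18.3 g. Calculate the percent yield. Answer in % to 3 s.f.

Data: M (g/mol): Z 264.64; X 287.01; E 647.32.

n(Z) = 23.80 / 264.64 = 0.08993 mol
n(X) = 31.40 / 287.01 = 0.1094 mol
n/ν for Z = 0.08993/3 = 0.02998
n/ν for X = 0.1094/4 = 0.02735
Smallest n/ν is X → limiting reagent.
theoretical n(E) = (3/4) × 0.1094 = 0.08205 mol → 53.11 g
% yield = 18.3 / 53.11 × 100 = 34.46 %

34.5 %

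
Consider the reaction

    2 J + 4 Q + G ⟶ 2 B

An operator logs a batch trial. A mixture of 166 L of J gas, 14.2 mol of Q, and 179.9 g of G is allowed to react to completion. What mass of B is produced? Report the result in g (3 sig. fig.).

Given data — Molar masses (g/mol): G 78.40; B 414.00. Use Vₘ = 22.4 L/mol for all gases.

1900 g

n(J) = 166.0 / 22.4 = 7.411 mol
n(Q) = 14.20 mol
n(G) = 179.9 / 78.40 = 2.295 mol
n/ν → J: 3.706, Q: 3.550, G: 2.295; G is limiting.
n(B) = (2/1) × 2.295 = 4.590 mol
mass = 4.590 × 414.00 = 1900 g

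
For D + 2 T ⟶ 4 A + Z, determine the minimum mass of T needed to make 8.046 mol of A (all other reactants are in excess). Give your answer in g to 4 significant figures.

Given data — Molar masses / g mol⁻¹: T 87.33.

n(A) = 8.046 mol
n(T) = (2/4) × 8.046 = 4.023 mol
mass = 4.023 × 87.33 = 351.3 g

351.3 g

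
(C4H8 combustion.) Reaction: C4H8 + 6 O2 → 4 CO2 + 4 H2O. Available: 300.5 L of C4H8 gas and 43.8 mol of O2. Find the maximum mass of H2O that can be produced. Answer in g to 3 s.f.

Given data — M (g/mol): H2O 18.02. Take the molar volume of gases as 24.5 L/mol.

526 g

n(C4H8) = 300.5 / 24.5 = 12.27 mol
n(O2) = 43.80 mol
n/ν → C4H8: 12.27, O2: 7.300; O2 is limiting.
n(H2O) = (4/6) × 43.80 = 29.20 mol
mass = 29.20 × 18.02 = 526.2 g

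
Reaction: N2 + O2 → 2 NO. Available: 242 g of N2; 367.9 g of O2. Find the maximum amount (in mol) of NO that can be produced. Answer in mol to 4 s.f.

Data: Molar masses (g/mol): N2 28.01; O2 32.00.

n(N2) = 242.0 / 28.01 = 8.640 mol
n(O2) = 367.9 / 32.00 = 11.50 mol
n/ν for N2 = 8.640/1 = 8.640
n/ν for O2 = 11.50/1 = 11.50
Smallest n/ν is N2 → limiting reagent.
n(NO) = (2/1) × 8.640 = 17.28 mol

17.28 mol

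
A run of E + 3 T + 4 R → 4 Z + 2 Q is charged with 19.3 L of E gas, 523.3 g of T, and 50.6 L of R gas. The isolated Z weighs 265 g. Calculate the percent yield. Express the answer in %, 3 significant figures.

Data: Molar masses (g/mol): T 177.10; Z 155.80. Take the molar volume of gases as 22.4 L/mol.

75.3 %

n(E) = 19.30 / 22.4 = 0.8616 mol
n(T) = 523.3 / 177.10 = 2.955 mol
n(R) = 50.60 / 22.4 = 2.259 mol
n/ν for E = 0.8616/1 = 0.8616
n/ν for T = 2.955/3 = 0.9850
n/ν for R = 2.259/4 = 0.5648
Smallest n/ν is R → limiting reagent.
theoretical n(Z) = (4/4) × 2.259 = 2.259 mol → 352.0 g
% yield = 265 / 352.0 × 100 = 75.28 %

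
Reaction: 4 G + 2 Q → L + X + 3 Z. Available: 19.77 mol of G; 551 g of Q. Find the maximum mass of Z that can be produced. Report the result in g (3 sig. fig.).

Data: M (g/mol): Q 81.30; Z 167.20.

1700 g

n(G) = 19.77 mol
n(Q) = 551.0 / 81.30 = 6.777 mol
n/ν → G: 4.943, Q: 3.389; Q is limiting.
n(Z) = (3/2) × 6.777 = 10.17 mol
mass = 10.17 × 167.20 = 1700 g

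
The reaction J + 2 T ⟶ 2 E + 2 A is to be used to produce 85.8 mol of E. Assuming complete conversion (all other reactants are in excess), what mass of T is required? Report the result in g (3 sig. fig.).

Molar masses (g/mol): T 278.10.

n(E) = 85.80 mol
n(T) = (2/2) × 85.80 = 85.80 mol
mass = 85.80 × 278.10 = 23860 g

23900 g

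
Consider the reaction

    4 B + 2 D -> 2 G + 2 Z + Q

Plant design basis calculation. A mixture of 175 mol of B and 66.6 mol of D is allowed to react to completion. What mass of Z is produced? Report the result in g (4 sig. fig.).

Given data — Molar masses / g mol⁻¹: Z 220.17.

n(B) = 175.0 mol
n(D) = 66.60 mol
n/ν → B: 43.75, D: 33.30; D is limiting.
n(Z) = (2/2) × 66.60 = 66.60 mol
mass = 66.60 × 220.17 = 14660 g

14660 g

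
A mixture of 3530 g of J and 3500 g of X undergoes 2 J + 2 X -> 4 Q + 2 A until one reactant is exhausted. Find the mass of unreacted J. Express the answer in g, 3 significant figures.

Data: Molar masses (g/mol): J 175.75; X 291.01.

1420 g

n(J) = 3530 / 175.75 = 20.09 mol
n(X) = 3500 / 291.01 = 12.03 mol
n/ν for J = 20.09/2 = 10.05
n/ν for X = 12.03/2 = 6.015
Smallest n/ν is X → limiting reagent.
J consumed = (2/2) × 12.03 = 12.03 mol
J remaining = 20.09 − 12.03 = 8.060 mol
mass = 8.060 × 175.75 = 1417 g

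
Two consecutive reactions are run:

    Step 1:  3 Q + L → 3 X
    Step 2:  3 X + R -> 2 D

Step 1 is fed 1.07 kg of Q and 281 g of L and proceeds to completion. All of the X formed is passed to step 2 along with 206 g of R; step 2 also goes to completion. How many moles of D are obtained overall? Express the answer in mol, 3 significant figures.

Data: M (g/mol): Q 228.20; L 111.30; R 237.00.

1.74 mol

Step 1:
n(Q) = 1.070×1000 / 228.20 = 4.689 mol
n(L) = 281.0 / 111.30 = 2.525 mol
n/ν → Q: 1.563, L: 2.525; Q is limiting.
n(X) produced = (3/3) × 4.689 = 4.689 mol
Step 2:
n(X) available = 4.689 mol
n(R) = 206.0 / 237.00 = 0.8692 mol
n/ν → X: 1.563, R: 0.8692; R is limiting.
n(D) = (2/1) × 0.8692 = 1.738 mol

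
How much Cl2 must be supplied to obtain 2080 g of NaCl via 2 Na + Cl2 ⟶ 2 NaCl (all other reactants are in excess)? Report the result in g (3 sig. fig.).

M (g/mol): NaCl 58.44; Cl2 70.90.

n(NaCl) = 2080 / 58.44 = 35.59 mol
n(Cl2) = (1/2) × 35.59 = 17.80 mol
mass = 17.80 × 70.90 = 1262 g

1260 g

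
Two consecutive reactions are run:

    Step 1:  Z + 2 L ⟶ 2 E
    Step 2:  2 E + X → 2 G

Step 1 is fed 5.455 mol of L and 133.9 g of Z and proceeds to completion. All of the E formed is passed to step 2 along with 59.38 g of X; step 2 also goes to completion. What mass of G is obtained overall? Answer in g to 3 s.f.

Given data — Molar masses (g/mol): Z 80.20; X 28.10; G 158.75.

530 g

Step 1:
n(L) = 5.455 mol
n(Z) = 133.9 / 80.20 = 1.670 mol
n/ν → L: 2.728, Z: 1.670; Z is limiting.
n(E) produced = (2/1) × 1.670 = 3.340 mol
Step 2:
n(E) available = 3.340 mol
n(X) = 59.38 / 28.10 = 2.113 mol
n/ν → E: 1.670, X: 2.113; E is limiting.
n(G) = (2/2) × 3.340 = 3.340 mol
mass = 3.340 × 158.75 = 530.2 g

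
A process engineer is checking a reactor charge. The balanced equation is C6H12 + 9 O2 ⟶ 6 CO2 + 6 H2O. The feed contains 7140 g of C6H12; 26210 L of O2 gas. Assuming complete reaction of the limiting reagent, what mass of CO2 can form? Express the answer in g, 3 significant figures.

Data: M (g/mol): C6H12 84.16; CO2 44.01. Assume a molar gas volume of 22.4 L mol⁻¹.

22400 g

n(C6H12) = 7140 / 84.16 = 84.84 mol
n(O2) = 26210 / 22.4 = 1170 mol
n/ν for C6H12 = 84.84/1 = 84.84
n/ν for O2 = 1170/9 = 130.0
Smallest n/ν is C6H12 → limiting reagent.
n(CO2) = (6/1) × 84.84 = 509.0 mol
mass = 509.0 × 44.01 = 22400 g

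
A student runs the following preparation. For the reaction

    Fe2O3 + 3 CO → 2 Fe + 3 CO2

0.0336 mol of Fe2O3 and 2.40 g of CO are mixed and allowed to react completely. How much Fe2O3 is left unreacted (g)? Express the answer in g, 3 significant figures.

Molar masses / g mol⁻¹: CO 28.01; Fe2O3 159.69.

n(Fe2O3) = 0.03360 mol
n(CO) = 2.400 / 28.01 = 0.08568 mol
n/ν → Fe2O3: 0.03360, CO: 0.02856; CO is limiting.
Fe2O3 consumed = (1/3) × 0.08568 = 0.02856 mol
Fe2O3 remaining = 0.03360 − 0.02856 = 0.005040 mol
mass = 0.005040 × 159.69 = 0.8048 g

0.805 g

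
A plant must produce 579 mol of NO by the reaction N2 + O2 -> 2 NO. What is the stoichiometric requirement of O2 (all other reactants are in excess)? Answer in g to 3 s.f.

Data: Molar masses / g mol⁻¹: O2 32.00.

9260 g

n(NO) = 579.0 mol
n(O2) = (1/2) × 579.0 = 289.5 mol
mass = 289.5 × 32.00 = 9264 g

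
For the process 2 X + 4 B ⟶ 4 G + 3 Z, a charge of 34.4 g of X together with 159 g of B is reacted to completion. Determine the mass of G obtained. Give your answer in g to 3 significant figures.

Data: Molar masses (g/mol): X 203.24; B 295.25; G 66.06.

n(X) = 34.40 / 203.24 = 0.1693 mol
n(B) = 159.0 / 295.25 = 0.5385 mol
n/ν → X: 0.08465, B: 0.1346; X is limiting.
n(G) = (4/2) × 0.1693 = 0.3386 mol
mass = 0.3386 × 66.06 = 22.37 g

22.4 g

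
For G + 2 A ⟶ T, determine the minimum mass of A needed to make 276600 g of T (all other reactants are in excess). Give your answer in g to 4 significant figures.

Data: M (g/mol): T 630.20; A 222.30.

195100 g

n(T) = 276600 / 630.20 = 438.9 mol
n(A) = (2/1) × 438.9 = 877.8 mol
mass = 877.8 × 222.30 = 195100 g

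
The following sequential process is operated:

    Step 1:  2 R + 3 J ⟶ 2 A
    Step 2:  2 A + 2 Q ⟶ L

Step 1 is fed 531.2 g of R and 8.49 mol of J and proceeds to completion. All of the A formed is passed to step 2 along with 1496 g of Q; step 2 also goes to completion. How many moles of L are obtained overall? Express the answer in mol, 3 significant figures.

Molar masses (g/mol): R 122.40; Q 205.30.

2.17 mol

Step 1:
n(R) = 531.2 / 122.40 = 4.340 mol
n(J) = 8.490 mol
n/ν → R: 2.170, J: 2.830; R is limiting.
n(A) produced = (2/2) × 4.340 = 4.340 mol
Step 2:
n(A) available = 4.340 mol
n(Q) = 1496 / 205.30 = 7.287 mol
n/ν → A: 2.170, Q: 3.644; A is limiting.
n(L) = (1/2) × 4.340 = 2.170 mol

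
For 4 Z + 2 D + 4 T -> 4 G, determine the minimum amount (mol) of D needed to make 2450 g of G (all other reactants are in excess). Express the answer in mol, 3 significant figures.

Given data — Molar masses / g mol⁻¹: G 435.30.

2.81 mol

n(G) = 2450 / 435.30 = 5.628 mol
n(D) = (2/4) × 5.628 = 2.814 mol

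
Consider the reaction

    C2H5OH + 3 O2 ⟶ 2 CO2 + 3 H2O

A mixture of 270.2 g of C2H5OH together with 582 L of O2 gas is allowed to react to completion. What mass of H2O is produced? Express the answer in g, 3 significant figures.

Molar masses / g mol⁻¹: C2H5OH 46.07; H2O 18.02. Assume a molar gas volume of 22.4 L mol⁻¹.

317 g

n(C2H5OH) = 270.2 / 46.07 = 5.865 mol
n(O2) = 582.0 / 22.4 = 25.98 mol
n/ν → C2H5OH: 5.865, O2: 8.660; C2H5OH is limiting.
n(H2O) = (3/1) × 5.865 = 17.60 mol
mass = 17.60 × 18.02 = 317.2 g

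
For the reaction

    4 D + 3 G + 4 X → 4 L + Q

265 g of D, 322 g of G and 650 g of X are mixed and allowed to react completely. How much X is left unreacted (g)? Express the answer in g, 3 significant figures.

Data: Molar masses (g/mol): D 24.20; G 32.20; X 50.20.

n(D) = 265.0 / 24.20 = 10.95 mol
n(G) = 322.0 / 32.20 = 10.00 mol
n(X) = 650.0 / 50.20 = 12.95 mol
n/ν → D: 2.738, G: 3.333, X: 3.238; D is limiting.
X consumed = (4/4) × 10.95 = 10.95 mol
X remaining = 12.95 − 10.95 = 2.000 mol
mass = 2.000 × 50.20 = 100.4 g

100 g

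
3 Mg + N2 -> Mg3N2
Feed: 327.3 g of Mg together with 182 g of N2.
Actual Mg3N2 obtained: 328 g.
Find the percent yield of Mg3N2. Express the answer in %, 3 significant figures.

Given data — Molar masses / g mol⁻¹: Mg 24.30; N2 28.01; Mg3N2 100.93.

n(Mg) = 327.3 / 24.30 = 13.47 mol
n(N2) = 182.0 / 28.01 = 6.498 mol
n/ν → Mg: 4.490, N2: 6.498; Mg is limiting.
theoretical n(Mg3N2) = (1/3) × 13.47 = 4.490 mol → 453.2 g
% yield = 328 / 453.2 × 100 = 72.37 %

72.4 %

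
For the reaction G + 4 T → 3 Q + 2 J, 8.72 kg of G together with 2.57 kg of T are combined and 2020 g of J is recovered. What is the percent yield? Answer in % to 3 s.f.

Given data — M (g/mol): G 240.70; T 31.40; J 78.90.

n(G) = 8.720×1000 / 240.70 = 36.23 mol
n(T) = 2.570×1000 / 31.40 = 81.85 mol
n/ν for G = 36.23/1 = 36.23
n/ν for T = 81.85/4 = 20.46
Smallest n/ν is T → limiting reagent.
theoretical n(J) = (2/4) × 81.85 = 40.93 mol → 3229 g
% yield = 2020 / 3229 × 100 = 62.56 %

62.6 %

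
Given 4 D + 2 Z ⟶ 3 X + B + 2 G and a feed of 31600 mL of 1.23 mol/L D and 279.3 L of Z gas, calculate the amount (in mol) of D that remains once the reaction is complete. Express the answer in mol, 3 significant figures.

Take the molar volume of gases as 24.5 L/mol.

16.1 mol

n(D) = 1.23 × 31600/1000 = 38.87 mol
n(Z) = 279.3 / 24.5 = 11.40 mol
n/ν for D = 38.87/4 = 9.718
n/ν for Z = 11.40/2 = 5.700
Smallest n/ν is Z → limiting reagent.
D consumed = (4/2) × 11.40 = 22.80 mol
D remaining = 38.87 − 22.80 = 16.07 mol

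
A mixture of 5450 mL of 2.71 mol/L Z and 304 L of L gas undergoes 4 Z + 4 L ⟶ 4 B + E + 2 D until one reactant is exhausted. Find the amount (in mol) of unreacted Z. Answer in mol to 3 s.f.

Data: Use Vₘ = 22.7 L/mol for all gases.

1.38 mol

n(Z) = 2.71 × 5450/1000 = 14.77 mol
n(L) = 304.0 / 22.7 = 13.39 mol
n/ν for Z = 14.77/4 = 3.693
n/ν for L = 13.39/4 = 3.348
Smallest n/ν is L → limiting reagent.
Z consumed = (4/4) × 13.39 = 13.39 mol
Z remaining = 14.77 − 13.39 = 1.380 mol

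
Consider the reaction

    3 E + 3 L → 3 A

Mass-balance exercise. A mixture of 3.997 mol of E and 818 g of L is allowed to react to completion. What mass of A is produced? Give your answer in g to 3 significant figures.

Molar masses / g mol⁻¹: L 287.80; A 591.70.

n(E) = 3.997 mol
n(L) = 818.0 / 287.80 = 2.842 mol
n/ν → E: 1.332, L: 0.9473; L is limiting.
n(A) = (3/3) × 2.842 = 2.842 mol
mass = 2.842 × 591.70 = 1682 g

1680 g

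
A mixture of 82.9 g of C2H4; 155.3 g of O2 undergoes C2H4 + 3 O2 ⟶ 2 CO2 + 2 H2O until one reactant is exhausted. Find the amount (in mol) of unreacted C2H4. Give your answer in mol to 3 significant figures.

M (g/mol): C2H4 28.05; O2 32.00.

1.34 mol

n(C2H4) = 82.90 / 28.05 = 2.955 mol
n(O2) = 155.3 / 32.00 = 4.853 mol
n/ν for C2H4 = 2.955/1 = 2.955
n/ν for O2 = 4.853/3 = 1.618
Smallest n/ν is O2 → limiting reagent.
C2H4 consumed = (1/3) × 4.853 = 1.618 mol
C2H4 remaining = 2.955 − 1.618 = 1.337 mol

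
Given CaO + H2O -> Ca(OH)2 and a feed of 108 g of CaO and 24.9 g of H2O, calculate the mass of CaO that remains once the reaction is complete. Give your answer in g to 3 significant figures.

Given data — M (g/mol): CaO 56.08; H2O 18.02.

n(CaO) = 108.0 / 56.08 = 1.926 mol
n(H2O) = 24.90 / 18.02 = 1.382 mol
n/ν → CaO: 1.926, H2O: 1.382; H2O is limiting.
CaO consumed = (1/1) × 1.382 = 1.382 mol
CaO remaining = 1.926 − 1.382 = 0.5440 mol
mass = 0.5440 × 56.08 = 30.51 g

30.5 g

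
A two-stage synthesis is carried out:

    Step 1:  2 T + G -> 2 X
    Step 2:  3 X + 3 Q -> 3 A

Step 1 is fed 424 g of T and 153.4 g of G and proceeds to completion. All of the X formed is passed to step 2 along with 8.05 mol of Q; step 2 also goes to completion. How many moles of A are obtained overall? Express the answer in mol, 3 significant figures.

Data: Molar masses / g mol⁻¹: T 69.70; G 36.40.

Step 1:
n(T) = 424.0 / 69.70 = 6.083 mol
n(G) = 153.4 / 36.40 = 4.214 mol
n/ν → T: 3.042, G: 4.214; T is limiting.
n(X) produced = (2/2) × 6.083 = 6.083 mol
Step 2:
n(X) available = 6.083 mol
n(Q) = 8.050 mol
n/ν → X: 2.028, Q: 2.683; X is limiting.
n(A) = (3/3) × 6.083 = 6.083 mol

6.08 mol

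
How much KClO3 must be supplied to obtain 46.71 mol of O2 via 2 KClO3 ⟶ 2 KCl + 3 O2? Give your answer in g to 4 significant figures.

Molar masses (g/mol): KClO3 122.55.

3816 g

n(O2) = 46.71 mol
n(KClO3) = (2/3) × 46.71 = 31.14 mol
mass = 31.14 × 122.55 = 3816 g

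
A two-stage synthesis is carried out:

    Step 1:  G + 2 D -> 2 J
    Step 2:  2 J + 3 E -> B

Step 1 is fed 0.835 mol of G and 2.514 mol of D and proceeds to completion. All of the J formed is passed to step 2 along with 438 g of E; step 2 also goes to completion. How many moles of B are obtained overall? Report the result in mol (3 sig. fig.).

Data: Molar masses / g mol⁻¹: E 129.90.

0.835 mol

Step 1:
n(G) = 0.8350 mol
n(D) = 2.514 mol
n/ν for G = 0.8350/1 = 0.8350
n/ν for D = 2.514/2 = 1.257
Smallest n/ν is G → limiting reagent.
n(J) produced = (2/1) × 0.8350 = 1.670 mol
Step 2:
n(J) available = 1.670 mol
n(E) = 438.0 / 129.90 = 3.372 mol
n/ν for J = 1.670/2 = 0.8350
n/ν for E = 3.372/3 = 1.124
Smallest n/ν is J → limiting reagent.
n(B) = (1/2) × 1.670 = 0.8350 mol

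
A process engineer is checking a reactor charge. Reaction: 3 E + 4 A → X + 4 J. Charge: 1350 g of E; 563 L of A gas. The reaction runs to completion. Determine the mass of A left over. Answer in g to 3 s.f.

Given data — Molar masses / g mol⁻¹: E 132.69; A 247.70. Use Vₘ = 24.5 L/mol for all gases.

n(E) = 1350 / 132.69 = 10.17 mol
n(A) = 563.0 / 24.5 = 22.98 mol
n/ν for E = 10.17/3 = 3.390
n/ν for A = 22.98/4 = 5.745
Smallest n/ν is E → limiting reagent.
A consumed = (4/3) × 10.17 = 13.56 mol
A remaining = 22.98 − 13.56 = 9.420 mol
mass = 9.420 × 247.70 = 2333 g

2330 g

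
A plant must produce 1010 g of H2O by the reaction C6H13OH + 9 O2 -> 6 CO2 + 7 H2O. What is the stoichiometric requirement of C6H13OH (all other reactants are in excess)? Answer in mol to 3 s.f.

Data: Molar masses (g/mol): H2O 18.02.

8.01 mol

n(H2O) = 1010 / 18.02 = 56.05 mol
n(C6H13OH) = (1/7) × 56.05 = 8.007 mol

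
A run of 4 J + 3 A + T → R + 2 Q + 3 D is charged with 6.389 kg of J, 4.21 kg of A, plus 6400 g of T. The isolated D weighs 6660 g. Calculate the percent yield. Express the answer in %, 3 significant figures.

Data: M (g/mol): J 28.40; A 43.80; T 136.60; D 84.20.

n(J) = 6.389×1000 / 28.40 = 225.0 mol
n(A) = 4.210×1000 / 43.80 = 96.12 mol
n(T) = 6400 / 136.60 = 46.85 mol
n/ν → J: 56.25, A: 32.04, T: 46.85; A is limiting.
theoretical n(D) = (3/3) × 96.12 = 96.12 mol → 8093 g
% yield = 6660 / 8093 × 100 = 82.29 %

82.3 %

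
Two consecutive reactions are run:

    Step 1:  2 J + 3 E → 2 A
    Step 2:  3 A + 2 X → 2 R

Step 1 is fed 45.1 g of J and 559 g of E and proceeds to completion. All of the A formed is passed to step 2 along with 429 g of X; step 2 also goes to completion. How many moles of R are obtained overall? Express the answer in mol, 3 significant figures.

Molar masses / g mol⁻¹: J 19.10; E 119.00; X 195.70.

Step 1:
n(J) = 45.10 / 19.10 = 2.361 mol
n(E) = 559.0 / 119.00 = 4.697 mol
n/ν → J: 1.181, E: 1.566; J is limiting.
n(A) produced = (2/2) × 2.361 = 2.361 mol
Step 2:
n(A) available = 2.361 mol
n(X) = 429.0 / 195.70 = 2.192 mol
n/ν → A: 0.7870, X: 1.096; A is limiting.
n(R) = (2/3) × 2.361 = 1.574 mol

1.57 mol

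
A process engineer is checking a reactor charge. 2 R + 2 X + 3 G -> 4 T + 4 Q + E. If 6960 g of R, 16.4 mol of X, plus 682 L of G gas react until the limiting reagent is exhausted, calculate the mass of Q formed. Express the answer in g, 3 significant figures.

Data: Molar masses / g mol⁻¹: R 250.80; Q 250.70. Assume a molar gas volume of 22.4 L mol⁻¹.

n(R) = 6960 / 250.80 = 27.75 mol
n(X) = 16.40 mol
n(G) = 682.0 / 22.4 = 30.45 mol
n/ν for R = 27.75/2 = 13.88
n/ν for X = 16.40/2 = 8.200
n/ν for G = 30.45/3 = 10.15
Smallest n/ν is X → limiting reagent.
n(Q) = (4/2) × 16.40 = 32.80 mol
mass = 32.80 × 250.70 = 8223 g

8220 g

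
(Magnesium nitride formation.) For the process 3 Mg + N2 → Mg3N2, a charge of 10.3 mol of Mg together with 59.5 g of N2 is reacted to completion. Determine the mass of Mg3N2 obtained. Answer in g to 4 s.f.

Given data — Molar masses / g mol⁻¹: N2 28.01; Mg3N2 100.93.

214.4 g

n(Mg) = 10.30 mol
n(N2) = 59.50 / 28.01 = 2.124 mol
n/ν → Mg: 3.433, N2: 2.124; N2 is limiting.
n(Mg3N2) = (1/1) × 2.124 = 2.124 mol
mass = 2.124 × 100.93 = 214.4 g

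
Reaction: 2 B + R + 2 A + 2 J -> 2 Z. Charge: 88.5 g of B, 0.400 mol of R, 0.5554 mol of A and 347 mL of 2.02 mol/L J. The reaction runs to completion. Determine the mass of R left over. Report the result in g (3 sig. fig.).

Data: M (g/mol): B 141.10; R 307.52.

n(B) = 88.50 / 141.10 = 0.6272 mol
n(R) = 0.4000 mol
n(A) = 0.5554 mol
n(J) = 2.02 × 347.0/1000 = 0.7009 mol
n/ν → B: 0.3136, R: 0.4000, A: 0.2777, J: 0.3505; A is limiting.
R consumed = (1/2) × 0.5554 = 0.2777 mol
R remaining = 0.4000 − 0.2777 = 0.1223 mol
mass = 0.1223 × 307.52 = 37.61 g

37.6 g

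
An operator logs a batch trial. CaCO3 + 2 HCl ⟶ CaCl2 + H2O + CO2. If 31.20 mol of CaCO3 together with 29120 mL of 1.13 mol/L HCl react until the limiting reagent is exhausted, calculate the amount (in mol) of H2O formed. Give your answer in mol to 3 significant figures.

16.5 mol

n(CaCO3) = 31.20 mol
n(HCl) = 1.13 × 29120/1000 = 32.91 mol
n/ν for CaCO3 = 31.20/1 = 31.20
n/ν for HCl = 32.91/2 = 16.46
Smallest n/ν is HCl → limiting reagent.
n(H2O) = (1/2) × 32.91 = 16.46 mol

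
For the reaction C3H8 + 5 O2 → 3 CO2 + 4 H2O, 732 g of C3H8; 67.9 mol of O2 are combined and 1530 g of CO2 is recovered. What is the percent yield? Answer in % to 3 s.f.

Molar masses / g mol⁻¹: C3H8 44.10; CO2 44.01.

85.3 %

n(C3H8) = 732.0 / 44.10 = 16.60 mol
n(O2) = 67.90 mol
n/ν for C3H8 = 16.60/1 = 16.60
n/ν for O2 = 67.90/5 = 13.58
Smallest n/ν is O2 → limiting reagent.
theoretical n(CO2) = (3/5) × 67.90 = 40.74 mol → 1793 g
% yield = 1530 / 1793 × 100 = 85.33 %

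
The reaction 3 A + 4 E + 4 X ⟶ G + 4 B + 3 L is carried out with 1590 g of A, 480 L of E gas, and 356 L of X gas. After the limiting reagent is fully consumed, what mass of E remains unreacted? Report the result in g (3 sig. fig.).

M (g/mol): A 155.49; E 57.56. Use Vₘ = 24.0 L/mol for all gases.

n(A) = 1590 / 155.49 = 10.23 mol
n(E) = 480.0 / 24.0 = 20.00 mol
n(X) = 356.0 / 24.0 = 14.83 mol
n/ν for A = 10.23/3 = 3.410
n/ν for E = 20.00/4 = 5.000
n/ν for X = 14.83/4 = 3.708
Smallest n/ν is A → limiting reagent.
E consumed = (4/3) × 10.23 = 13.64 mol
E remaining = 20.00 − 13.64 = 6.360 mol
mass = 6.360 × 57.56 = 366.1 g

366 g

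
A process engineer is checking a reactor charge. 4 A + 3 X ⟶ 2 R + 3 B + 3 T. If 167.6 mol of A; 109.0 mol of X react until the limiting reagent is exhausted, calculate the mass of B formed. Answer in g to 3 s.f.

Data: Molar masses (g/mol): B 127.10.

13900 g

n(A) = 167.6 mol
n(X) = 109.0 mol
n/ν for A = 167.6/4 = 41.90
n/ν for X = 109.0/3 = 36.33
Smallest n/ν is X → limiting reagent.
n(B) = (3/3) × 109.0 = 109.0 mol
mass = 109.0 × 127.10 = 13850 g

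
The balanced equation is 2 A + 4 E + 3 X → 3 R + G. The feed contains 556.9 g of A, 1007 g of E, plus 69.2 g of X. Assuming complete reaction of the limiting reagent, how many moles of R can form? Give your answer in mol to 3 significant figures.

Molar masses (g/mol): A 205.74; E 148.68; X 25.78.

2.68 mol

n(A) = 556.9 / 205.74 = 2.707 mol
n(E) = 1007 / 148.68 = 6.773 mol
n(X) = 69.20 / 25.78 = 2.684 mol
n/ν → A: 1.354, E: 1.693, X: 0.8947; X is limiting.
n(R) = (3/3) × 2.684 = 2.684 mol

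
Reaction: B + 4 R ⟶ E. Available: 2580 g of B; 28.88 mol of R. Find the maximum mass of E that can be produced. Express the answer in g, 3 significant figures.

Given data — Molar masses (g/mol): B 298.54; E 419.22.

3030 g

n(B) = 2580 / 298.54 = 8.642 mol
n(R) = 28.88 mol
n/ν for B = 8.642/1 = 8.642
n/ν for R = 28.88/4 = 7.220
Smallest n/ν is R → limiting reagent.
n(E) = (1/4) × 28.88 = 7.220 mol
mass = 7.220 × 419.22 = 3027 g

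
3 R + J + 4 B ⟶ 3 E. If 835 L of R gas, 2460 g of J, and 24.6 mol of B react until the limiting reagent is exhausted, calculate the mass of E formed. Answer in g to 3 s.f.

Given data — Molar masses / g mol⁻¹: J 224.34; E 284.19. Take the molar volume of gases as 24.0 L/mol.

n(R) = 835.0 / 24.0 = 34.79 mol
n(J) = 2460 / 224.34 = 10.97 mol
n(B) = 24.60 mol
n/ν for R = 34.79/3 = 11.60
n/ν for J = 10.97/1 = 10.97
n/ν for B = 24.60/4 = 6.150
Smallest n/ν is B → limiting reagent.
n(E) = (3/4) × 24.60 = 18.45 mol
mass = 18.45 × 284.19 = 5243 g

5240 g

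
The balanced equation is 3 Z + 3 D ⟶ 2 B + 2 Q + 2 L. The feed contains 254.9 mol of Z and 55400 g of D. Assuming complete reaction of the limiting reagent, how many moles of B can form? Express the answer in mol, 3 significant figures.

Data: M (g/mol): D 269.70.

137 mol

n(Z) = 254.9 mol
n(D) = 55400 / 269.70 = 205.4 mol
n/ν for Z = 254.9/3 = 84.97
n/ν for D = 205.4/3 = 68.47
Smallest n/ν is D → limiting reagent.
n(B) = (2/3) × 205.4 = 136.9 mol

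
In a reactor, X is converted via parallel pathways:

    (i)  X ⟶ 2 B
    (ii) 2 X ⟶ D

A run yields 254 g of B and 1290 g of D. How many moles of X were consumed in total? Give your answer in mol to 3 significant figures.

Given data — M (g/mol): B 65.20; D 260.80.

11.8 mol

n(B) = 254 / 65.20 = 3.896 mol
n(D) = 1290 / 260.80 = 4.946 mol
n(X) via (i) = (1/2)×3.896 = 1.948 mol
n(X) via (ii) = (2/1)×4.946 = 9.892 mol
total n(X) = 1.948 + 9.892 = 11.84 mol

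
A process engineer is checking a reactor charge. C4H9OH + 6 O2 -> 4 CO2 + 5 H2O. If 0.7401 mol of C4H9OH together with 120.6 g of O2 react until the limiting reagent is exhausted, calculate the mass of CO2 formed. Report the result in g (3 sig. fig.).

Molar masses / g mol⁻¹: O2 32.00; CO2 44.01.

n(C4H9OH) = 0.7401 mol
n(O2) = 120.6 / 32.00 = 3.769 mol
n/ν for C4H9OH = 0.7401/1 = 0.7401
n/ν for O2 = 3.769/6 = 0.6282
Smallest n/ν is O2 → limiting reagent.
n(CO2) = (4/6) × 3.769 = 2.513 mol
mass = 2.513 × 44.01 = 110.6 g

111 g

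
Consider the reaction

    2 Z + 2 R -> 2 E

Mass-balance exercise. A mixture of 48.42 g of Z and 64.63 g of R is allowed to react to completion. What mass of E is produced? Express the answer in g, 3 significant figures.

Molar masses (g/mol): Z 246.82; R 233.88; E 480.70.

94.3 g

n(Z) = 48.42 / 246.82 = 0.1962 mol
n(R) = 64.63 / 233.88 = 0.2763 mol
n/ν → Z: 0.09810, R: 0.1382; Z is limiting.
n(E) = (2/2) × 0.1962 = 0.1962 mol
mass = 0.1962 × 480.70 = 94.31 g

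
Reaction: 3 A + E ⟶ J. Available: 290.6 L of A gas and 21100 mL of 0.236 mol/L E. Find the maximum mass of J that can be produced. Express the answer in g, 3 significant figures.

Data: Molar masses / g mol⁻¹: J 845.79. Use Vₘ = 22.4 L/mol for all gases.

3660 g

n(A) = 290.6 / 22.4 = 12.97 mol
n(E) = 0.236 × 21100/1000 = 4.980 mol
n/ν for A = 12.97/3 = 4.323
n/ν for E = 4.980/1 = 4.980
Smallest n/ν is A → limiting reagent.
n(J) = (1/3) × 12.97 = 4.323 mol
mass = 4.323 × 845.79 = 3656 g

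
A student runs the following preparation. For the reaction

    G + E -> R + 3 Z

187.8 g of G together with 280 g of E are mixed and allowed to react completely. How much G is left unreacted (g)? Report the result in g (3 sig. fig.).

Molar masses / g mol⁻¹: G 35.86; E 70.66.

45.7 g

n(G) = 187.8 / 35.86 = 5.237 mol
n(E) = 280.0 / 70.66 = 3.963 mol
n/ν → G: 5.237, E: 3.963; E is limiting.
G consumed = (1/1) × 3.963 = 3.963 mol
G remaining = 5.237 − 3.963 = 1.274 mol
mass = 1.274 × 35.86 = 45.69 g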